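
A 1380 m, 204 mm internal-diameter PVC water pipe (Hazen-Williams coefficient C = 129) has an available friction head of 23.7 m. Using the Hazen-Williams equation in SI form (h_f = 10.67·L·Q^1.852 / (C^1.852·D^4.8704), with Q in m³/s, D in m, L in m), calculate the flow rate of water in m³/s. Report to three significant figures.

Q ≈ 0.0612 m³/s

Rearranging: Q = [h_f·C^1.852·D^4.8704 / (10.67·L)]^(1/1.852)
Q = [23.7·129^1.852·0.204^4.8704 / (10.67·1380)]^0.540 = 0.06121 m³/s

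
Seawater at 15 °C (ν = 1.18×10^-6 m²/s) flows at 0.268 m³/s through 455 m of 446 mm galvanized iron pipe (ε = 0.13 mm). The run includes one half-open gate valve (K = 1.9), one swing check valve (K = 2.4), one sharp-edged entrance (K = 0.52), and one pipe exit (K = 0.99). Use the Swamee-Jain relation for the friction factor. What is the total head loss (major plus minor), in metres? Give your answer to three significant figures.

V = 4Q/(πD²) = 1.715 m/s; V²/2g = 0.1500 m
Re = 6.48×10^5, ε/D = 2.91×10^-4 → f = 0.01603 (Swamee-Jain)
Major: h_f = f(L/D)·V²/2g = 0.01603·1020·0.1500 = 2.453 m
Minor: ΣK = 5.81; h_m = ΣK·V²/2g = 0.8714 m
Total H_L = 2.453 + 0.8714 = 3.325 m

H_L ≈ 3.32 m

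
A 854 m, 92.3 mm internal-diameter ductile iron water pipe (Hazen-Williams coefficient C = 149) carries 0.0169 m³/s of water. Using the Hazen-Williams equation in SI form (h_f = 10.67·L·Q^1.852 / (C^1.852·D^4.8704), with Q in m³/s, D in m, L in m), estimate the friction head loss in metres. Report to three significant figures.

h_f = 10.67·854·0.0169^1.852 / (149^1.852·0.0923^4.8704) = 49.30 m

h_f ≈ 49.3 m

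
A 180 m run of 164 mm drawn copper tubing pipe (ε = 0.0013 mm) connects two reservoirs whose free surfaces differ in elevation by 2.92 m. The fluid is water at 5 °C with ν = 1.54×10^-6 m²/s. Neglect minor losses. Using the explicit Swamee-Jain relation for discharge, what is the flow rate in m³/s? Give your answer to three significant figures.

Swamee-Jain (Type II): Q = -0.965·√(gD⁵h_f/L)·ln[ε/(3.7D) + √(3.17ν²L/(gD³h_f))]
√(gD⁵h_f/L) = √(9.81·0.164⁵·2.92/180) = 0.004345
ε/(3.7D) = 2.14×10^-6; √(3.17ν²L/(gD³h_f)) = 1.03×10^-4
Q = -0.965·0.004345·ln(1.056×10^-4) = 0.03839 m³/s
Check: V = 1.82 m/s, Re = 1.94×10^5, f = 0.01570, h_f = 2.90 m ≈ 2.92 m ✓

Q ≈ 0.0384 m³/s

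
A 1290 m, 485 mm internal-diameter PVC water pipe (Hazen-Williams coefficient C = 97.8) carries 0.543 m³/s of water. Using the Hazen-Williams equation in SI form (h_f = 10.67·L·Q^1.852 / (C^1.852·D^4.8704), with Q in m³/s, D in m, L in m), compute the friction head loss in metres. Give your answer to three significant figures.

h_f = 10.67·1290·0.543^1.852 / (97.8^1.852·0.485^4.8704) = 31.05 m

h_f ≈ 31.0 m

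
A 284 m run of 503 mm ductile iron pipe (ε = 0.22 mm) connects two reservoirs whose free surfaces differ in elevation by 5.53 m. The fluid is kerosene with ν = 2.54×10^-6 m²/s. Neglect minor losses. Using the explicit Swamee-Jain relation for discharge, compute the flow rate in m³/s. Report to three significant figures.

Q ≈ 0.668 m³/s

Swamee-Jain (Type II): Q = -0.965·√(gD⁵h_f/L)·ln[ε/(3.7D) + √(3.17ν²L/(gD³h_f))]
√(gD⁵h_f/L) = √(9.81·0.503⁵·5.53/284) = 0.07843
ε/(3.7D) = 1.18×10^-4; √(3.17ν²L/(gD³h_f)) = 2.90×10^-5
Q = -0.965·0.07843·ln(1.472×10^-4) = 0.6678 m³/s
Check: V = 3.36 m/s, Re = 6.65×10^5, f = 0.01713, h_f = 5.57 m ≈ 5.53 m ✓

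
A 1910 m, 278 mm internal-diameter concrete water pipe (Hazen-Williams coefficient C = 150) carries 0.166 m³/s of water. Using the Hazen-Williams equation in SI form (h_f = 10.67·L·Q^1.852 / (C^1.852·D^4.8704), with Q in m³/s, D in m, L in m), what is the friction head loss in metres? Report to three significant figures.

h_f = 10.67·1910·0.166^1.852 / (150^1.852·0.278^4.8704) = 34.87 m

h_f ≈ 34.9 m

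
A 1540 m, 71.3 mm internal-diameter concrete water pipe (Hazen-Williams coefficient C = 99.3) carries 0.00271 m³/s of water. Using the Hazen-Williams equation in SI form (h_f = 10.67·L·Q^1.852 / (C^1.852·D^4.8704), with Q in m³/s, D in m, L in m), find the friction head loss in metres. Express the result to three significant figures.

h_f ≈ 22.3 m

h_f = 10.67·1540·0.00271^1.852 / (99.3^1.852·0.0713^4.8704) = 22.34 m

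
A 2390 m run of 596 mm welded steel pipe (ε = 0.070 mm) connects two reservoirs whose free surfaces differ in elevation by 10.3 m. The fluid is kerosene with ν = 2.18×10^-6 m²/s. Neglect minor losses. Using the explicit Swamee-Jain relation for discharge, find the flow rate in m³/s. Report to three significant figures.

Swamee-Jain (Type II): Q = -0.965·√(gD⁵h_f/L)·ln[ε/(3.7D) + √(3.17ν²L/(gD³h_f))]
√(gD⁵h_f/L) = √(9.81·0.596⁵·10.3/2390) = 0.05639
ε/(3.7D) = 3.17×10^-5; √(3.17ν²L/(gD³h_f)) = 4.10×10^-5
Q = -0.965·0.05639·ln(7.277×10^-5) = 0.5185 m³/s
Check: V = 1.86 m/s, Re = 5.08×10^5, f = 0.01464, h_f = 10.3 m ≈ 10.3 m ✓

Q ≈ 0.518 m³/s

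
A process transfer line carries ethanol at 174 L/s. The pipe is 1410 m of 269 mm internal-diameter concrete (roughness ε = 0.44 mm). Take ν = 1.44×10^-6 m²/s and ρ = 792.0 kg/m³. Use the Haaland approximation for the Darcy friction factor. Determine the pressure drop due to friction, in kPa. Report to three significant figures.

V = 4Q/(πD²) = 4·0.174/(π·0.269²) = 3.062 m/s
Re = VD/ν = 3.062·0.269/1.44×10^-6 = 5.72×10^5 → turbulent
ε/D = 0.44/269 = 0.00164
Haaland: f = 0.02259
h_f = f(L/D)V²/(2g) = 0.02259·(1410/0.269)·3.062²/(2·9.81) = 56.56 m
Δp = ρg·h_f = 792.0·9.81·56.56 = 439.5 kPa

Δp ≈ 439 kPa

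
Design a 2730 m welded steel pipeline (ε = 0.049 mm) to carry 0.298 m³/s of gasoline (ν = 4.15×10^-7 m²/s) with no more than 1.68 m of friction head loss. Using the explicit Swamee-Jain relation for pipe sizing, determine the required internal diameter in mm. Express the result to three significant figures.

D ≈ 690 mm

Swamee-Jain (Type III): D = 0.66·[ε^1.25·(LQ²/(gh_f))^4.75 + ν·Q^9.4·(L/(gh_f))^5.2]^0.04
LQ²/(gh_f) = 14.71; L/(gh_f) = 165.6
Term 1 = ε^1.25·(…)^4.75 = 1.44; Term 2 = ν·Q^9.4·(…)^5.2 = 1.64
D = 0.66·(1.44 + 1.64)^0.04 = 0.6904 m = 690 mm
Check: V = 0.796 m/s, Re = 1.32×10^6, f = 0.01272, h_f = 1.62 m ≈ 1.68 m ✓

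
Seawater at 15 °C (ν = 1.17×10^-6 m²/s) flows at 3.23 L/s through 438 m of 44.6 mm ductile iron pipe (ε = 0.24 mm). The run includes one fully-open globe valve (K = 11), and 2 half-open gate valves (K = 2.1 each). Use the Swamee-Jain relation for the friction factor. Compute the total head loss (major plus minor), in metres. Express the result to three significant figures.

H_L ≈ 72.8 m

V = 4Q/(πD²) = 2.067 m/s; V²/2g = 0.2179 m
Re = 7.88×10^4, ε/D = 0.00538 → f = 0.03247 (Swamee-Jain)
Major: h_f = f(L/D)·V²/2g = 0.03247·9821·0.2179 = 69.47 m
Minor: ΣK = 15.2; h_m = ΣK·V²/2g = 3.312 m
Total H_L = 69.47 + 3.312 = 72.78 m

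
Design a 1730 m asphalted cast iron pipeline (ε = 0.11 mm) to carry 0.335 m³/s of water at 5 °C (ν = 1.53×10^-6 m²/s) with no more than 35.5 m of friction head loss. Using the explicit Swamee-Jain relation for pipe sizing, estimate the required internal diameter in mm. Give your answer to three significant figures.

Swamee-Jain (Type III): D = 0.66·[ε^1.25·(LQ²/(gh_f))^4.75 + ν·Q^9.4·(L/(gh_f))^5.2]^0.04
LQ²/(gh_f) = 0.5575; L/(gh_f) = 4.968
Term 1 = ε^1.25·(…)^4.75 = 7.02×10^-7; Term 2 = ν·Q^9.4·(…)^5.2 = 2.19×10^-7
D = 0.66·(7.02×10^-7 + 2.19×10^-7)^0.04 = 0.3785 m = 379 mm
Check: V = 2.98 m/s, Re = 7.36×10^5, f = 0.01591, h_f = 32.8 m ≈ 35.5 m ✓

D ≈ 379 mm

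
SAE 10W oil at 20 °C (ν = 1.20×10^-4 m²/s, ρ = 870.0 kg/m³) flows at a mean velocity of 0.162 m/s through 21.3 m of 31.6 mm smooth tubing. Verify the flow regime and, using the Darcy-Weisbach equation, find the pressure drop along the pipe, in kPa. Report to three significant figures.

Δp ≈ 11.5 kPa

Re = VD/ν = 0.162·0.03160/1.20×10^-4 = 42.7 → laminar (Re < 2300)
f = 64/Re = 1.500
h_f = f(L/D)V²/(2g) = 1.500·(21.3/0.03160)·0.162²/(2·9.81) = 1.353 m
Δp = ρg·h_f = 870.0·9.81·1.353 = 11.54 kPa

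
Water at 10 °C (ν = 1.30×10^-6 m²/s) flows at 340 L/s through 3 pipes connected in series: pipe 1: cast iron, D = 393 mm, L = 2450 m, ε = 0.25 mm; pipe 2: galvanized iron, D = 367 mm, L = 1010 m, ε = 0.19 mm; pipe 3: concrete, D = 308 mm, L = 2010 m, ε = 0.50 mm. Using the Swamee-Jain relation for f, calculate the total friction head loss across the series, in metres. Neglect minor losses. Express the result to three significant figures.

H ≈ 226 m

Pipe 1: V = 2.803 m/s, Re = 8.47×10^5, ε/D = 6.36×10^-4, f = 0.01824, h_1 = f(L/D)V²/2g = 45.53 m
Pipe 2: V = 3.214 m/s, Re = 9.07×10^5, ε/D = 5.18×10^-4, f = 0.01747, h_2 = f(L/D)V²/2g = 25.31 m
Pipe 3: V = 4.563 m/s, Re = 1.08×10^6, ε/D = 0.00162, f = 0.02245, h_3 = f(L/D)V²/2g = 155.5 m
Series → Q common, losses add: H = Σh = 226.3 m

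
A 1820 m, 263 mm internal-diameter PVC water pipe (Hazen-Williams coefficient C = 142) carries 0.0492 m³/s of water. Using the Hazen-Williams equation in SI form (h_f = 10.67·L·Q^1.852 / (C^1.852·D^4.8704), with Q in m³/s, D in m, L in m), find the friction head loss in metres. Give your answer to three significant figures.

h_f = 10.67·1820·0.0492^1.852 / (142^1.852·0.263^4.8704) = 5.067 m

h_f ≈ 5.07 m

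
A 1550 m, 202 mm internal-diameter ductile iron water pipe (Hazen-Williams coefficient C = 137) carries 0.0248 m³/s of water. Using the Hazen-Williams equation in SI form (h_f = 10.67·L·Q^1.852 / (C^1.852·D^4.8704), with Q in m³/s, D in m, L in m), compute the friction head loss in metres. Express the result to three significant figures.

h_f = 10.67·1550·0.0248^1.852 / (137^1.852·0.202^4.8704) = 4.688 m

h_f ≈ 4.69 m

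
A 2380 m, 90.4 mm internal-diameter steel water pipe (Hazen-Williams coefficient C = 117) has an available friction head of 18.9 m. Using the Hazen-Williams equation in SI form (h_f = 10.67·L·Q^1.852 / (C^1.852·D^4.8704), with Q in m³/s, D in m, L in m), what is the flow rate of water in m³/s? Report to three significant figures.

Rearranging: Q = [h_f·C^1.852·D^4.8704 / (10.67·L)]^(1/1.852)
Q = [18.9·117^1.852·0.0904^4.8704 / (10.67·2380)]^0.540 = 0.004305 m³/s

Q ≈ 0.00431 m³/s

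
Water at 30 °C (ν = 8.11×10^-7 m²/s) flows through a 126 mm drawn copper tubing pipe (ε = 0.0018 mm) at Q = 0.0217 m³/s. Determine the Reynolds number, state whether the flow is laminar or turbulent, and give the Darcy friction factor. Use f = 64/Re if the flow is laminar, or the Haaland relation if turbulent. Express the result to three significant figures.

V = 4Q/(πD²) = 1.740 m/s
Re = VD/ν = 1.740·0.126/8.11×10^-7 = 2.70×10^5
Re > 4000 → turbulent; ε/D = 1.43×10^-5
Haaland: f = 0.01473

Re ≈ 2.70×10^5; turbulent; f ≈ 0.0147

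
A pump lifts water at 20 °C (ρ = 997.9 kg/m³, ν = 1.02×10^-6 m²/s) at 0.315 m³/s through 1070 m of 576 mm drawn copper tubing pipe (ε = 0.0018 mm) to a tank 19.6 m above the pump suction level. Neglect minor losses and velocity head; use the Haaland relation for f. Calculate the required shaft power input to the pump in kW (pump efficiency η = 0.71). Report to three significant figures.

V = 4Q/(πD²) = 1.209 m/s; Re = 6.83×10^5; ε/D = 3.12×10^-6; f = 0.01241
h_f = f(L/D)V²/2g = 1.717 m
Total head H = z + h_f = 19.6 + 1.717 = 21.32 m
P_hyd = ρgQH = 997.9·9.81·0.315·21.32 = 65.73 kW
P_shaft = P_hyd/η = 65.73/0.71 = 92.58 kW

P_shaft ≈ 92.6 kW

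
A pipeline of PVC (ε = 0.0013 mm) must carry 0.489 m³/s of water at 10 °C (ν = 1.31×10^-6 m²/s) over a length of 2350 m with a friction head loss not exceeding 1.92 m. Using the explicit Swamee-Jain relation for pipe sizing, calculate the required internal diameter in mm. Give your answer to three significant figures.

Swamee-Jain (Type III): D = 0.66·[ε^1.25·(LQ²/(gh_f))^4.75 + ν·Q^9.4·(L/(gh_f))^5.2]^0.04
LQ²/(gh_f) = 29.83; L/(gh_f) = 124.8
Term 1 = ε^1.25·(…)^4.75 = 0.444; Term 2 = ν·Q^9.4·(…)^5.2 = 125
D = 0.66·(0.444 + 125)^0.04 = 0.8007 m = 801 mm
Check: V = 0.971 m/s, Re = 5.94×10^5, f = 0.01273, h_f = 1.80 m ≈ 1.92 m ✓

D ≈ 801 mm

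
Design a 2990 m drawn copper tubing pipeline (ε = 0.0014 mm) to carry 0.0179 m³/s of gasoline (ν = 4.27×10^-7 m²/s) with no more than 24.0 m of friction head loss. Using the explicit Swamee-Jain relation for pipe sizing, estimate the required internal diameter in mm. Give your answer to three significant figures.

D ≈ 137 mm

Swamee-Jain (Type III): D = 0.66·[ε^1.25·(LQ²/(gh_f))^4.75 + ν·Q^9.4·(L/(gh_f))^5.2]^0.04
LQ²/(gh_f) = 0.004069; L/(gh_f) = 12.70
Term 1 = ε^1.25·(…)^4.75 = 2.13×10^-19; Term 2 = ν·Q^9.4·(…)^5.2 = 8.85×10^-18
D = 0.66·(2.13×10^-19 + 8.85×10^-18)^0.04 = 0.1374 m = 137 mm
Check: V = 1.21 m/s, Re = 3.89×10^5, f = 0.01384, h_f = 22.4 m ≈ 24.0 m ✓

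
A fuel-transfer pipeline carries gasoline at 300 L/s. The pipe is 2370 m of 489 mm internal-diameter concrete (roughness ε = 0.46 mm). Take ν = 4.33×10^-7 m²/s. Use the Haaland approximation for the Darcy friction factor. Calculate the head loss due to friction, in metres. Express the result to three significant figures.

V = 4Q/(πD²) = 4·0.300/(π·0.489²) = 1.597 m/s
Re = VD/ν = 1.597·0.489/4.33×10^-7 = 1.80×10^6 → turbulent
ε/D = 0.46/489 = 9.41×10^-4
Haaland: f = 0.01954
h_f = f(L/D)V²/(2g) = 0.01954·(2370/0.489)·1.597²/(2·9.81) = 12.32 m

h_f ≈ 12.3 m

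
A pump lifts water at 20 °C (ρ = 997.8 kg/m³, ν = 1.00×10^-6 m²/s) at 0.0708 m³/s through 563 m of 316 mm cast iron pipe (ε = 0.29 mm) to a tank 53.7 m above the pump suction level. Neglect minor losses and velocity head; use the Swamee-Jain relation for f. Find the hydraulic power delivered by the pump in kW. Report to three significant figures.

V = 4Q/(πD²) = 0.9028 m/s; Re = 2.85×10^5; ε/D = 9.18×10^-4; f = 0.02045
h_f = f(L/D)V²/2g = 1.513 m
Total head H = z + h_f = 53.7 + 1.513 = 55.21 m
P_hyd = ρgQH = 997.8·9.81·0.0708·55.21 = 38.26 kW

P_hyd ≈ 38.3 kW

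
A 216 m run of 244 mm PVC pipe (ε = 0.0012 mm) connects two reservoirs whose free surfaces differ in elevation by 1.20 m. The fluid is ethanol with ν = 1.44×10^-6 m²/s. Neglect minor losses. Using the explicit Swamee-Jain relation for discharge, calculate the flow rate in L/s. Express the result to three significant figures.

Swamee-Jain (Type II): Q = -0.965·√(gD⁵h_f/L)·ln[ε/(3.7D) + √(3.17ν²L/(gD³h_f))]
√(gD⁵h_f/L) = √(9.81·0.244⁵·1.20/216) = 0.006866
ε/(3.7D) = 1.33×10^-6; √(3.17ν²L/(gD³h_f)) = 9.11×10^-5
Q = -0.965·0.006866·ln(9.245×10^-5) = 0.06154 m³/s
Check: V = 1.32 m/s, Re = 2.23×10^5, f = 0.01526, h_f = 1.19 m ≈ 1.20 m ✓

Q ≈ 61.5 L/s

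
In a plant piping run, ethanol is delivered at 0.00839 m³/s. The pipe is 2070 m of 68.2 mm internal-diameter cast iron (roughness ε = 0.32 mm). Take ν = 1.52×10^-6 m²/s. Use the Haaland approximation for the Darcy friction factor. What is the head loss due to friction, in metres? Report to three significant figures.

V = 4Q/(πD²) = 4·0.00839/(π·0.0682²) = 2.297 m/s
Re = VD/ν = 2.297·0.0682/1.52×10^-6 = 1.03×10^5 → turbulent
ε/D = 0.32/68.2 = 0.00469
Haaland: f = 0.03071
h_f = f(L/D)V²/(2g) = 0.03071·(2070/0.0682)·2.297²/(2·9.81) = 250.6 m

h_f ≈ 251 m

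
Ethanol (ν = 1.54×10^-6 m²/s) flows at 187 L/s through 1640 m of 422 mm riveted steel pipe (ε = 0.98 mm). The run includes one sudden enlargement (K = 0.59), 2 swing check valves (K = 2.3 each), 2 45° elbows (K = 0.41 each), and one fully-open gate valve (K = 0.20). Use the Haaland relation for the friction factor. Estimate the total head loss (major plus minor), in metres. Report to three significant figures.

V = 4Q/(πD²) = 1.337 m/s; V²/2g = 0.09111 m
Re = 3.66×10^5, ε/D = 0.00232 → f = 0.02482 (Haaland)
Major: h_f = f(L/D)·V²/2g = 0.02482·3886·0.09111 = 8.789 m
Minor: ΣK = 6.21; h_m = ΣK·V²/2g = 0.5658 m
Total H_L = 8.789 + 0.5658 = 9.355 m

H_L ≈ 9.35 m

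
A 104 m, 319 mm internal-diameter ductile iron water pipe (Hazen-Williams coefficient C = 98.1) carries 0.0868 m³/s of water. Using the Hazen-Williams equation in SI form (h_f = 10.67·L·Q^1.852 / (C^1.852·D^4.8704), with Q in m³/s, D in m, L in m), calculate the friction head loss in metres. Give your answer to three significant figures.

h_f = 10.67·104·0.0868^1.852 / (98.1^1.852·0.319^4.8704) = 0.6420 m

h_f ≈ 0.642 m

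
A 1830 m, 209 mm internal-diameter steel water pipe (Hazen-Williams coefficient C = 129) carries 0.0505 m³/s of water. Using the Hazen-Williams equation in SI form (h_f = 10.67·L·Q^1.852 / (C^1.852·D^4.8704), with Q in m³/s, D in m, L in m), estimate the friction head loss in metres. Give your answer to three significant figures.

h_f ≈ 19.6 m

h_f = 10.67·1830·0.0505^1.852 / (129^1.852·0.209^4.8704) = 19.56 m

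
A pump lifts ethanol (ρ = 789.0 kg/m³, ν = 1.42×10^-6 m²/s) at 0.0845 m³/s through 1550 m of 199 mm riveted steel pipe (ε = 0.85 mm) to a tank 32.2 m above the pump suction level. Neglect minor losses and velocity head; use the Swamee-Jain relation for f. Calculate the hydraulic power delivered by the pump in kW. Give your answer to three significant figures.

P_hyd ≈ 77.3 kW

V = 4Q/(πD²) = 2.717 m/s; Re = 3.81×10^5; ε/D = 0.00427; f = 0.02937
h_f = f(L/D)V²/2g = 86.06 m
Total head H = z + h_f = 32.2 + 86.06 = 118.3 m
P_hyd = ρgQH = 789.0·9.81·0.0845·118.3 = 77.34 kW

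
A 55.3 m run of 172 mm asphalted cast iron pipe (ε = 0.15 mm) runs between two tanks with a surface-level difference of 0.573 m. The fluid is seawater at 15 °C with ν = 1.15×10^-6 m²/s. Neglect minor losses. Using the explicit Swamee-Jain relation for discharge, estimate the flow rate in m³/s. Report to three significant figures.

Q ≈ 0.0303 m³/s

Swamee-Jain (Type II): Q = -0.965·√(gD⁵h_f/L)·ln[ε/(3.7D) + √(3.17ν²L/(gD³h_f))]
√(gD⁵h_f/L) = √(9.81·0.172⁵·0.573/55.3) = 0.003912
ε/(3.7D) = 2.36×10^-4; √(3.17ν²L/(gD³h_f)) = 9.00×10^-5
Q = -0.965·0.003912·ln(3.257×10^-4) = 0.03031 m³/s
Check: V = 1.30 m/s, Re = 1.95×10^5, f = 0.02071, h_f = 0.577 m ≈ 0.573 m ✓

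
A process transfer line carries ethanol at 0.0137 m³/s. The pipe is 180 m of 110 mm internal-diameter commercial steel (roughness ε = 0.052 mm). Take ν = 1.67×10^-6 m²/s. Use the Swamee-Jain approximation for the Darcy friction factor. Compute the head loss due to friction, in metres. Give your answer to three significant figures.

V = 4Q/(πD²) = 4·0.0137/(π·0.110²) = 1.442 m/s
Re = VD/ν = 1.442·0.110/1.67×10^-6 = 9.50×10^4 → turbulent
ε/D = 0.052/110 = 4.73×10^-4
Swamee-Jain: f = 0.02044
h_f = f(L/D)V²/(2g) = 0.02044·(180/0.110)·1.442²/(2·9.81) = 3.542 m

h_f ≈ 3.54 m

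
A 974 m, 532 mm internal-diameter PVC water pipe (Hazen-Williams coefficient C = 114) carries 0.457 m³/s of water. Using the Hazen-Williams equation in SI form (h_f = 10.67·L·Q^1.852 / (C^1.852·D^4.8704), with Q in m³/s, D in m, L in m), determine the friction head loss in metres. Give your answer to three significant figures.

h_f ≈ 8.17 m

h_f = 10.67·974·0.457^1.852 / (114^1.852·0.532^4.8704) = 8.174 m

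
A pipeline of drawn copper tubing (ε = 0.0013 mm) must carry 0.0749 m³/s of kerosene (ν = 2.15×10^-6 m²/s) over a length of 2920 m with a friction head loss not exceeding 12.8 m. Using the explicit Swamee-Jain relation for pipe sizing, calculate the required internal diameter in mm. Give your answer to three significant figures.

D ≈ 284 mm

Swamee-Jain (Type III): D = 0.66·[ε^1.25·(LQ²/(gh_f))^4.75 + ν·Q^9.4·(L/(gh_f))^5.2]^0.04
LQ²/(gh_f) = 0.1305; L/(gh_f) = 23.25
Term 1 = ε^1.25·(…)^4.75 = 2.76×10^-12; Term 2 = ν·Q^9.4·(…)^5.2 = 7.22×10^-10
D = 0.66·(2.76×10^-12 + 7.22×10^-10)^0.04 = 0.2844 m = 284 mm
Check: V = 1.18 m/s, Re = 1.56×10^5, f = 0.01635, h_f = 11.9 m ≈ 12.8 m ✓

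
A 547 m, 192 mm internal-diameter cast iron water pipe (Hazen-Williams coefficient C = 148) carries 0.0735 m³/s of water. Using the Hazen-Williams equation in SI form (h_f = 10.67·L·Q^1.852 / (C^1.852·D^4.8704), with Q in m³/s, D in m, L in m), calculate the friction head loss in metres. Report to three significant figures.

h_f = 10.67·547·0.0735^1.852 / (148^1.852·0.192^4.8704) = 13.73 m

h_f ≈ 13.7 m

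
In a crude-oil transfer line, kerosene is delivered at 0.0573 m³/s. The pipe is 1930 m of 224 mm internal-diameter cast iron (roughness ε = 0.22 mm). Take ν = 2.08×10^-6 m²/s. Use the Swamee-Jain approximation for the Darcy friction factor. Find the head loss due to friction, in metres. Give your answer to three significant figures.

V = 4Q/(πD²) = 4·0.0573/(π·0.224²) = 1.454 m/s
Re = VD/ν = 1.454·0.224/2.08×10^-6 = 1.57×10^5 → turbulent
ε/D = 0.22/224 = 9.82×10^-4
Swamee-Jain: f = 0.02147
h_f = f(L/D)V²/(2g) = 0.02147·(1930/0.224)·1.454²/(2·9.81) = 19.93 m

h_f ≈ 19.9 m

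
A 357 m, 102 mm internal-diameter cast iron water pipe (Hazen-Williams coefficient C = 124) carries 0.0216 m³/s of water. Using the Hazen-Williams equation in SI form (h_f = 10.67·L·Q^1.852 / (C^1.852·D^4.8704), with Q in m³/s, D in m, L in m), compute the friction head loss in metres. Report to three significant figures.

h_f ≈ 28.0 m

h_f = 10.67·357·0.0216^1.852 / (124^1.852·0.102^4.8704) = 28.04 m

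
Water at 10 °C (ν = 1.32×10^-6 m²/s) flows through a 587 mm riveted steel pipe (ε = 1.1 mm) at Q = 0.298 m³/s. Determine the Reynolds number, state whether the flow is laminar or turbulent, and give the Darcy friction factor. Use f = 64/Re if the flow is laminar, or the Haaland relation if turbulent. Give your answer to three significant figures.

V = 4Q/(πD²) = 1.101 m/s
Re = VD/ν = 1.101·0.587/1.32×10^-6 = 4.90×10^5
Re > 4000 → turbulent; ε/D = 0.00187
Haaland: f = 0.02341

Re ≈ 4.90×10^5; turbulent; f ≈ 0.0234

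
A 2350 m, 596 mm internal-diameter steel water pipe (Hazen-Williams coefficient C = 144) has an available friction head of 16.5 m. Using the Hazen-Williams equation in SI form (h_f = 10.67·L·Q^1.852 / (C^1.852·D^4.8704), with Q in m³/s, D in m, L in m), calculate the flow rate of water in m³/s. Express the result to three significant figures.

Q ≈ 0.707 m³/s

Rearranging: Q = [h_f·C^1.852·D^4.8704 / (10.67·L)]^(1/1.852)
Q = [16.5·144^1.852·0.596^4.8704 / (10.67·2350)]^0.540 = 0.7068 m³/s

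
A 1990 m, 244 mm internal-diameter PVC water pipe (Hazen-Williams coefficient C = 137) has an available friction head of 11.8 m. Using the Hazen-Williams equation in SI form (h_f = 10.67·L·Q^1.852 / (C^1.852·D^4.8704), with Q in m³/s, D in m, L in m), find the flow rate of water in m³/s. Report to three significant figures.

Rearranging: Q = [h_f·C^1.852·D^4.8704 / (10.67·L)]^(1/1.852)
Q = [11.8·137^1.852·0.244^4.8704 / (10.67·1990)]^0.540 = 0.05862 m³/s

Q ≈ 0.0586 m³/s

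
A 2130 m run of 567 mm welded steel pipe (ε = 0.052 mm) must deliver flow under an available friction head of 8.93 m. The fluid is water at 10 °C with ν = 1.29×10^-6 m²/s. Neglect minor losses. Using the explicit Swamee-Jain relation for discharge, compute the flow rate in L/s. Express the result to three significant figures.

Q ≈ 468 L/s

Swamee-Jain (Type II): Q = -0.965·√(gD⁵h_f/L)·ln[ε/(3.7D) + √(3.17ν²L/(gD³h_f))]
√(gD⁵h_f/L) = √(9.81·0.567⁵·8.93/2130) = 0.04909
ε/(3.7D) = 2.48×10^-5; √(3.17ν²L/(gD³h_f)) = 2.65×10^-5
Q = -0.965·0.04909·ln(5.131×10^-5) = 0.4680 m³/s
Check: V = 1.85 m/s, Re = 8.15×10^5, f = 0.01364, h_f = 8.97 m ≈ 8.93 m ✓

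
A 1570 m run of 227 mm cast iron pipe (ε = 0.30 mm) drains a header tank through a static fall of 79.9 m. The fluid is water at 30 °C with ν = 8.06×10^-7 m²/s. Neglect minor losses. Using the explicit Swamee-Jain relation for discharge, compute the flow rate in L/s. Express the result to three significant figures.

Q ≈ 132 L/s

Swamee-Jain (Type II): Q = -0.965·√(gD⁵h_f/L)·ln[ε/(3.7D) + √(3.17ν²L/(gD³h_f))]
√(gD⁵h_f/L) = √(9.81·0.227⁵·79.9/1570) = 0.01735
ε/(3.7D) = 3.57×10^-4; √(3.17ν²L/(gD³h_f)) = 1.88×10^-5
Q = -0.965·0.01735·ln(3.760×10^-4) = 0.1320 m³/s
Check: V = 3.26 m/s, Re = 9.19×10^5, f = 0.02140, h_f = 80.3 m ≈ 79.9 m ✓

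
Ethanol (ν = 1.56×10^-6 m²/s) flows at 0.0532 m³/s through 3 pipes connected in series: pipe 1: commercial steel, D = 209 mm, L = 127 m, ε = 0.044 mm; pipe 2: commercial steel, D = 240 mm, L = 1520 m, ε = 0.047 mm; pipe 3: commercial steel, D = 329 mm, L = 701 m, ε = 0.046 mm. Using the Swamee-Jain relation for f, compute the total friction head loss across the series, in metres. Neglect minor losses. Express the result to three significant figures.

H ≈ 9.77 m

Pipe 1: V = 1.551 m/s, Re = 2.08×10^5, ε/D = 2.11×10^-4, f = 0.01712, h_1 = f(L/D)V²/2g = 1.275 m
Pipe 2: V = 1.176 m/s, Re = 1.81×10^5, ε/D = 1.96×10^-4, f = 0.01734, h_2 = f(L/D)V²/2g = 7.739 m
Pipe 3: V = 0.6258 m/s, Re = 1.32×10^5, ε/D = 1.40×10^-4, f = 0.01781, h_3 = f(L/D)V²/2g = 0.7574 m
Series → Q common, losses add: H = Σh = 9.771 m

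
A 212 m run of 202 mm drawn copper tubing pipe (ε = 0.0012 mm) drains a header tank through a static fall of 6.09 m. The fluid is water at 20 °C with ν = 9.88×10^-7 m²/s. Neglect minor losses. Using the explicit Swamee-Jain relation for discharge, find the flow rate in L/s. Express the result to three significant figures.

Q ≈ 95.6 L/s

Swamee-Jain (Type II): Q = -0.965·√(gD⁵h_f/L)·ln[ε/(3.7D) + √(3.17ν²L/(gD³h_f))]
√(gD⁵h_f/L) = √(9.81·0.202⁵·6.09/212) = 0.009735
ε/(3.7D) = 1.61×10^-6; √(3.17ν²L/(gD³h_f)) = 3.65×10^-5
Q = -0.965·0.009735·ln(3.810×10^-5) = 0.09559 m³/s
Check: V = 2.98 m/s, Re = 6.10×10^5, f = 0.01275, h_f = 6.07 m ≈ 6.09 m ✓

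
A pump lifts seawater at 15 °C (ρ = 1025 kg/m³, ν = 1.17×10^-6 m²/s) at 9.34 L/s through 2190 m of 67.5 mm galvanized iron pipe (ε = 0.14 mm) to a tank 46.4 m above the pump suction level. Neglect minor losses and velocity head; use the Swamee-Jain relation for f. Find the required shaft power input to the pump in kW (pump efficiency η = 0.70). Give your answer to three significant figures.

V = 4Q/(πD²) = 2.610 m/s; Re = 1.51×10^5; ε/D = 0.00207; f = 0.02498
h_f = f(L/D)V²/2g = 281.4 m
Total head H = z + h_f = 46.4 + 281.4 = 327.8 m
P_hyd = ρgQH = 1025·9.81·0.00934·327.8 = 30.79 kW
P_shaft = P_hyd/η = 30.79/0.70 = 43.98 kW

P_shaft ≈ 44.0 kW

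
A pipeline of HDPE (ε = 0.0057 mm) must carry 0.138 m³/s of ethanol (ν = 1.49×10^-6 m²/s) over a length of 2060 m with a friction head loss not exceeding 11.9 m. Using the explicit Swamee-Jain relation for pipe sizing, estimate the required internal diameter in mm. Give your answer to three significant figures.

D ≈ 333 mm

Swamee-Jain (Type III): D = 0.66·[ε^1.25·(LQ²/(gh_f))^4.75 + ν·Q^9.4·(L/(gh_f))^5.2]^0.04
LQ²/(gh_f) = 0.3361; L/(gh_f) = 17.65
Term 1 = ε^1.25·(…)^4.75 = 1.57×10^-9; Term 2 = ν·Q^9.4·(…)^5.2 = 3.72×10^-8
D = 0.66·(1.57×10^-9 + 3.72×10^-8)^0.04 = 0.3335 m = 333 mm
Check: V = 1.58 m/s, Re = 3.54×10^5, f = 0.01416, h_f = 11.1 m ≈ 11.9 m ✓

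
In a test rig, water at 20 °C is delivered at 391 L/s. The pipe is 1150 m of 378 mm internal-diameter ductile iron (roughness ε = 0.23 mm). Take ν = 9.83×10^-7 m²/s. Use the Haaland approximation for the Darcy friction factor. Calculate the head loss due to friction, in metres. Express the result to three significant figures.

V = 4Q/(πD²) = 4·0.391/(π·0.378²) = 3.484 m/s
Re = VD/ν = 3.484·0.378/9.83×10^-7 = 1.34×10^6 → turbulent
ε/D = 0.23/378 = 6.08×10^-4
Haaland: f = 0.01778
h_f = f(L/D)V²/(2g) = 0.01778·(1150/0.378)·3.484²/(2·9.81) = 33.47 m

h_f ≈ 33.5 m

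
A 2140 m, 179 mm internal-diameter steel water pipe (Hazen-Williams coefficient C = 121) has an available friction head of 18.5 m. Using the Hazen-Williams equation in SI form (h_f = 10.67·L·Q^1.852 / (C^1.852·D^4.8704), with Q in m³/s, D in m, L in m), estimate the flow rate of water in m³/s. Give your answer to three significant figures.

Q ≈ 0.0281 m³/s

Rearranging: Q = [h_f·C^1.852·D^4.8704 / (10.67·L)]^(1/1.852)
Q = [18.5·121^1.852·0.179^4.8704 / (10.67·2140)]^0.540 = 0.02810 m³/s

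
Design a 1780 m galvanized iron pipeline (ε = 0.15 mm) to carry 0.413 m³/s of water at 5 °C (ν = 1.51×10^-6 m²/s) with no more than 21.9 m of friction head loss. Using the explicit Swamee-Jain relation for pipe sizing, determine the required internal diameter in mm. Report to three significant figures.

D ≈ 458 mm

Swamee-Jain (Type III): D = 0.66·[ε^1.25·(LQ²/(gh_f))^4.75 + ν·Q^9.4·(L/(gh_f))^5.2]^0.04
LQ²/(gh_f) = 1.413; L/(gh_f) = 8.285
Term 1 = ε^1.25·(…)^4.75 = 8.58×10^-5; Term 2 = ν·Q^9.4·(…)^5.2 = 2.21×10^-5
D = 0.66·(8.58×10^-5 + 2.21×10^-5)^0.04 = 0.4580 m = 458 mm
Check: V = 2.51 m/s, Re = 7.60×10^5, f = 0.01619, h_f = 20.2 m ≈ 21.9 m ✓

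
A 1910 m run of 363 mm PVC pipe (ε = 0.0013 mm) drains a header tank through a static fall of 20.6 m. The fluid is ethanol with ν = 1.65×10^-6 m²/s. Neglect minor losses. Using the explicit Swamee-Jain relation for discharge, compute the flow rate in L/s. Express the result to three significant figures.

Q ≈ 251 L/s

Swamee-Jain (Type II): Q = -0.965·√(gD⁵h_f/L)·ln[ε/(3.7D) + √(3.17ν²L/(gD³h_f))]
√(gD⁵h_f/L) = √(9.81·0.363⁵·20.6/1910) = 0.02582
ε/(3.7D) = 9.68×10^-7; √(3.17ν²L/(gD³h_f)) = 4.13×10^-5
Q = -0.965·0.02582·ln(4.226×10^-5) = 0.2510 m³/s
Check: V = 2.43 m/s, Re = 5.34×10^5, f = 0.01300, h_f = 20.5 m ≈ 20.6 m ✓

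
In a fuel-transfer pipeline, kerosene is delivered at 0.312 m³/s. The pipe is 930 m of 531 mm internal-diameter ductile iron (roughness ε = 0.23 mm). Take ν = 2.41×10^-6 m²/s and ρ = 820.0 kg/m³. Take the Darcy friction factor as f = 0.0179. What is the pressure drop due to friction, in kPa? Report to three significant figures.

V = 4Q/(πD²) = 4·0.312/(π·0.531²) = 1.409 m/s
h_f = f(L/D)V²/(2g) = 0.01790·(930/0.531)·1.409²/(2·9.81) = 3.172 m
Δp = ρg·h_f = 820.0·9.81·3.172 = 25.51 kPa

Δp ≈ 25.5 kPa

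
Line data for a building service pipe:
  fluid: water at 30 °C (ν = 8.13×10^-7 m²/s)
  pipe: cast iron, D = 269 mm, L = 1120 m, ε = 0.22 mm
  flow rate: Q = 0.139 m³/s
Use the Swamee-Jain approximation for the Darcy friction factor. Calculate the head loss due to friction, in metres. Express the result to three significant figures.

h_f ≈ 24.4 m

V = 4Q/(πD²) = 4·0.139/(π·0.269²) = 2.446 m/s
Re = VD/ν = 2.446·0.269/8.13×10^-7 = 8.09×10^5 → turbulent
ε/D = 0.22/269 = 8.18×10^-4
Swamee-Jain: f = 0.01924
h_f = f(L/D)V²/(2g) = 0.01924·(1120/0.269)·2.446²/(2·9.81) = 24.43 m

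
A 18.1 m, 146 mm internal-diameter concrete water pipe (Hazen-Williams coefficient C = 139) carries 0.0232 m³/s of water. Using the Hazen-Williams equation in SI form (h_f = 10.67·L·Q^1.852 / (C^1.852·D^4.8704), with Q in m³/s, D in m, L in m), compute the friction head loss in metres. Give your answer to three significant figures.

h_f ≈ 0.229 m

h_f = 10.67·18.1·0.0232^1.852 / (139^1.852·0.146^4.8704) = 0.2290 m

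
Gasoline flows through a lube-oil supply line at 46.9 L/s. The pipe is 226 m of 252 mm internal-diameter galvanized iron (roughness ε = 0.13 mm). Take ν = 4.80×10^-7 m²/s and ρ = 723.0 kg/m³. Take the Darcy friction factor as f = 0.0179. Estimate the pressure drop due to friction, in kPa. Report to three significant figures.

V = 4Q/(πD²) = 4·0.0469/(π·0.252²) = 0.9403 m/s
h_f = f(L/D)V²/(2g) = 0.01790·(226/0.252)·0.9403²/(2·9.81) = 0.7235 m
Δp = ρg·h_f = 723.0·9.81·0.7235 = 5.131 kPa

Δp ≈ 5.13 kPa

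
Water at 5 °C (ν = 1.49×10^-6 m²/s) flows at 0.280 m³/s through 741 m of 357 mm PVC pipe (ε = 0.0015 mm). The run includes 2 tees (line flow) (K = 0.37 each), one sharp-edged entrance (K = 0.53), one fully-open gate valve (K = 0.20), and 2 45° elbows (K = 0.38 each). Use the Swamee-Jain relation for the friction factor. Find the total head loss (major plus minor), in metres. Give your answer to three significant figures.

H_L ≈ 11.2 m

V = 4Q/(πD²) = 2.797 m/s; V²/2g = 0.3988 m
Re = 6.70×10^5, ε/D = 4.20×10^-6 → f = 0.01251 (Swamee-Jain)
Major: h_f = f(L/D)·V²/2g = 0.01251·2076·0.3988 = 10.36 m
Minor: ΣK = 2.23; h_m = ΣK·V²/2g = 0.8893 m
Total H_L = 10.36 + 0.8893 = 11.25 m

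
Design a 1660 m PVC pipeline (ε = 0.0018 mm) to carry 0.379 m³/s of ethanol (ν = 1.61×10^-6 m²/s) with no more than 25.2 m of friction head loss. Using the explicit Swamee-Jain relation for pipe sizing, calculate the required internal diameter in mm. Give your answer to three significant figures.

Swamee-Jain (Type III): D = 0.66·[ε^1.25·(LQ²/(gh_f))^4.75 + ν·Q^9.4·(L/(gh_f))^5.2]^0.04
LQ²/(gh_f) = 0.9645; L/(gh_f) = 6.715
Term 1 = ε^1.25·(…)^4.75 = 5.55×10^-8; Term 2 = ν·Q^9.4·(…)^5.2 = 3.52×10^-6
D = 0.66·(5.55×10^-8 + 3.52×10^-6)^0.04 = 0.3997 m = 400 mm
Check: V = 3.02 m/s, Re = 7.50×10^5, f = 0.01228, h_f = 23.7 m ≈ 25.2 m ✓

D ≈ 400 mm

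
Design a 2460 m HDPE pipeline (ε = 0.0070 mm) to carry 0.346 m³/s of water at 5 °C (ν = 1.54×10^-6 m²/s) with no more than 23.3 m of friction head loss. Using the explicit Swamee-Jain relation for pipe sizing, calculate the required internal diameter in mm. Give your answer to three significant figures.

D ≈ 426 mm

Swamee-Jain (Type III): D = 0.66·[ε^1.25·(LQ²/(gh_f))^4.75 + ν·Q^9.4·(L/(gh_f))^5.2]^0.04
LQ²/(gh_f) = 1.288; L/(gh_f) = 10.76
Term 1 = ε^1.25·(…)^4.75 = 1.20×10^-6; Term 2 = ν·Q^9.4·(…)^5.2 = 1.66×10^-5
D = 0.66·(1.20×10^-6 + 1.66×10^-5)^0.04 = 0.4262 m = 426 mm
Check: V = 2.43 m/s, Re = 6.71×10^5, f = 0.01274, h_f = 22.1 m ≈ 23.3 m ✓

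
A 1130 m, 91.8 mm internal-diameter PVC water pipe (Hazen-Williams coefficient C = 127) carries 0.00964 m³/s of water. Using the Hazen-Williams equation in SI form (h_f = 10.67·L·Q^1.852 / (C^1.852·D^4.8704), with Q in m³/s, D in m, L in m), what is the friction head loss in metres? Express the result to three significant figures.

h_f ≈ 31.8 m

h_f = 10.67·1130·0.00964^1.852 / (127^1.852·0.0918^4.8704) = 31.83 m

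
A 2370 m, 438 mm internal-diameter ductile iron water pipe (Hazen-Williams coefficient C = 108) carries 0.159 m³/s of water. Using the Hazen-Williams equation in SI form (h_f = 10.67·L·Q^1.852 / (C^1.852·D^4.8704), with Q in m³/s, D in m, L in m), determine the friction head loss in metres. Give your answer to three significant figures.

h_f ≈ 8.02 m

h_f = 10.67·2370·0.159^1.852 / (108^1.852·0.438^4.8704) = 8.020 m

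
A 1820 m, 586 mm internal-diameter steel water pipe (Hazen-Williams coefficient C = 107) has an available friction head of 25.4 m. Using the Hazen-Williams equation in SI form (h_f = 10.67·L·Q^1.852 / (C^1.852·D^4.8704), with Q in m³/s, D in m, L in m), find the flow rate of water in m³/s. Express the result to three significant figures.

Rearranging: Q = [h_f·C^1.852·D^4.8704 / (10.67·L)]^(1/1.852)
Q = [25.4·107^1.852·0.586^4.8704 / (10.67·1820)]^0.540 = 0.7279 m³/s

Q ≈ 0.728 m³/s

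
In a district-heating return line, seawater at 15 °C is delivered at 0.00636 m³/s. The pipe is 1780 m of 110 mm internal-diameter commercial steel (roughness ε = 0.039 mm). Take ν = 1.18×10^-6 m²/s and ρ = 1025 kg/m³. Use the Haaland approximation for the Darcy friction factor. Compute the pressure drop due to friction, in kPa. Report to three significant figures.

V = 4Q/(πD²) = 4·0.00636/(π·0.110²) = 0.6692 m/s
Re = VD/ν = 0.6692·0.110/1.18×10^-6 = 6.24×10^4 → turbulent
ε/D = 0.039/110 = 3.55×10^-4
Haaland: f = 0.02095
h_f = f(L/D)V²/(2g) = 0.02095·(1780/0.110)·0.6692²/(2·9.81) = 7.740 m
Δp = ρg·h_f = 1025·9.81·7.740 = 77.83 kPa

Δp ≈ 77.8 kPa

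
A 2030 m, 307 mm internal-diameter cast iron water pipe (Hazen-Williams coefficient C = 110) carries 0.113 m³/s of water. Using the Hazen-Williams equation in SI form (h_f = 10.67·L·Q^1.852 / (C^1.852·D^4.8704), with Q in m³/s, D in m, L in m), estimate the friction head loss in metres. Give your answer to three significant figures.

h_f = 10.67·2030·0.113^1.852 / (110^1.852·0.307^4.8704) = 19.91 m

h_f ≈ 19.9 m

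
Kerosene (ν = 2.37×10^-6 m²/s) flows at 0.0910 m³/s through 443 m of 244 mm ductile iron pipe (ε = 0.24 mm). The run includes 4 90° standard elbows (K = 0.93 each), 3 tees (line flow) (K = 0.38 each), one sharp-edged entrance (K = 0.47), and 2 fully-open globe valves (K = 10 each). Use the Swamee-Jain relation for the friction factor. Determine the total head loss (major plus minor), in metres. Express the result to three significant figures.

H_L ≈ 12.3 m

V = 4Q/(πD²) = 1.946 m/s; V²/2g = 0.1930 m
Re = 2.00×10^5, ε/D = 9.84×10^-4 → f = 0.02112 (Swamee-Jain)
Major: h_f = f(L/D)·V²/2g = 0.02112·1816·0.1930 = 7.404 m
Minor: ΣK = 25.3; h_m = ΣK·V²/2g = 4.890 m
Total H_L = 7.404 + 4.890 = 12.29 m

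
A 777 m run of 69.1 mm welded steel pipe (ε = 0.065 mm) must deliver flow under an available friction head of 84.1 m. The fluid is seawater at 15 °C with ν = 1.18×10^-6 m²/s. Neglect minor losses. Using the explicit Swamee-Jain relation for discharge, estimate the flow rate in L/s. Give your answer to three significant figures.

Q ≈ 9.87 L/s

Swamee-Jain (Type II): Q = -0.965·√(gD⁵h_f/L)·ln[ε/(3.7D) + √(3.17ν²L/(gD³h_f))]
√(gD⁵h_f/L) = √(9.81·0.0691⁵·84.1/777) = 0.001293
ε/(3.7D) = 2.54×10^-4; √(3.17ν²L/(gD³h_f)) = 1.12×10^-4
Q = -0.965·0.001293·ln(3.665×10^-4) = 0.009874 m³/s
Check: V = 2.63 m/s, Re = 1.54×10^5, f = 0.02133, h_f = 84.8 m ≈ 84.1 m ✓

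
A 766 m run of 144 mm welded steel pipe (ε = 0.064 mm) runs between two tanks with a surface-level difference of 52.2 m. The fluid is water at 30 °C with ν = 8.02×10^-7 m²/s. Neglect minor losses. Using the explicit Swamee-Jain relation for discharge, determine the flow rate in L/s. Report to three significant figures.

Q ≈ 54.6 L/s

Swamee-Jain (Type II): Q = -0.965·√(gD⁵h_f/L)·ln[ε/(3.7D) + √(3.17ν²L/(gD³h_f))]
√(gD⁵h_f/L) = √(9.81·0.144⁵·52.2/766) = 0.006434
ε/(3.7D) = 1.20×10^-4; √(3.17ν²L/(gD³h_f)) = 3.20×10^-5
Q = -0.965·0.006434·ln(1.521×10^-4) = 0.05458 m³/s
Check: V = 3.35 m/s, Re = 6.02×10^5, f = 0.01726, h_f = 52.5 m ≈ 52.2 m ✓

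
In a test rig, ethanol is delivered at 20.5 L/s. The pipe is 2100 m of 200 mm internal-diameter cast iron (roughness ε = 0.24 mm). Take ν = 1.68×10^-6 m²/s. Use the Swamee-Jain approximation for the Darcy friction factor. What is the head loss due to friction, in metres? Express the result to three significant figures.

V = 4Q/(πD²) = 4·0.0205/(π·0.200²) = 0.6525 m/s
Re = VD/ν = 0.6525·0.200/1.68×10^-6 = 7.77×10^4 → turbulent
ε/D = 0.24/200 = 0.00120
Swamee-Jain: f = 0.02355
h_f = f(L/D)V²/(2g) = 0.02355·(2100/0.200)·0.6525²/(2·9.81) = 5.367 m

h_f ≈ 5.37 m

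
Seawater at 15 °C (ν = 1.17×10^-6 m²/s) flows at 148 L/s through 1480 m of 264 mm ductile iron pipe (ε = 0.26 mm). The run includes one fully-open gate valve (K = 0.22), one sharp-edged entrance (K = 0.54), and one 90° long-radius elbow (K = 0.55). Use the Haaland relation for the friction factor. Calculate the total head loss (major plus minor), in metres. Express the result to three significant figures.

V = 4Q/(πD²) = 2.704 m/s; V²/2g = 0.3726 m
Re = 6.10×10^5, ε/D = 9.85×10^-4 → f = 0.02004 (Haaland)
Major: h_f = f(L/D)·V²/2g = 0.02004·5606·0.3726 = 41.85 m
Minor: ΣK = 1.31; h_m = ΣK·V²/2g = 0.4881 m
Total H_L = 41.85 + 0.4881 = 42.34 m

H_L ≈ 42.3 m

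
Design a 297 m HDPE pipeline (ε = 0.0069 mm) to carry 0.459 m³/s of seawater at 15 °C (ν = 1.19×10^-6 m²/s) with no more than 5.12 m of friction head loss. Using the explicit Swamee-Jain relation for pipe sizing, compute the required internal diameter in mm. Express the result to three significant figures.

D ≈ 415 mm

Swamee-Jain (Type III): D = 0.66·[ε^1.25·(LQ²/(gh_f))^4.75 + ν·Q^9.4·(L/(gh_f))^5.2]^0.04
LQ²/(gh_f) = 1.246; L/(gh_f) = 5.913
Term 1 = ε^1.25·(…)^4.75 = 1.00×10^-6; Term 2 = ν·Q^9.4·(…)^5.2 = 8.13×10^-6
D = 0.66·(1.00×10^-6 + 8.13×10^-6)^0.04 = 0.4149 m = 415 mm
Check: V = 3.39 m/s, Re = 1.18×10^6, f = 0.01173, h_f = 4.93 m ≈ 5.12 m ✓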